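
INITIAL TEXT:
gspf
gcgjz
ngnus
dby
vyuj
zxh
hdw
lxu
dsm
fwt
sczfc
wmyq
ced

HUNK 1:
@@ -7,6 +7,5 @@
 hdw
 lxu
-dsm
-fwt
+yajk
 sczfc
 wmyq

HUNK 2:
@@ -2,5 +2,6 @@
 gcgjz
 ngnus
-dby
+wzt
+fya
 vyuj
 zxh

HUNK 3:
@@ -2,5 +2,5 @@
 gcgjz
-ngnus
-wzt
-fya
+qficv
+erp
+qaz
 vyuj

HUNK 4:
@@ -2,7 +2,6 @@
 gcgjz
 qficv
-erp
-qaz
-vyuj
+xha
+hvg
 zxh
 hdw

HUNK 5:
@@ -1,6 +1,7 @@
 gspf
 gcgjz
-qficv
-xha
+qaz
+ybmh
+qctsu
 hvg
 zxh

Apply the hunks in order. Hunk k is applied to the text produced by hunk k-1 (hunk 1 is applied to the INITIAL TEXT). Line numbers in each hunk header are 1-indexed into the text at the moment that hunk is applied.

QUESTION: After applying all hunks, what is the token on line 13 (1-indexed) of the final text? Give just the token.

Hunk 1: at line 7 remove [dsm,fwt] add [yajk] -> 12 lines: gspf gcgjz ngnus dby vyuj zxh hdw lxu yajk sczfc wmyq ced
Hunk 2: at line 2 remove [dby] add [wzt,fya] -> 13 lines: gspf gcgjz ngnus wzt fya vyuj zxh hdw lxu yajk sczfc wmyq ced
Hunk 3: at line 2 remove [ngnus,wzt,fya] add [qficv,erp,qaz] -> 13 lines: gspf gcgjz qficv erp qaz vyuj zxh hdw lxu yajk sczfc wmyq ced
Hunk 4: at line 2 remove [erp,qaz,vyuj] add [xha,hvg] -> 12 lines: gspf gcgjz qficv xha hvg zxh hdw lxu yajk sczfc wmyq ced
Hunk 5: at line 1 remove [qficv,xha] add [qaz,ybmh,qctsu] -> 13 lines: gspf gcgjz qaz ybmh qctsu hvg zxh hdw lxu yajk sczfc wmyq ced
Final line 13: ced

Answer: ced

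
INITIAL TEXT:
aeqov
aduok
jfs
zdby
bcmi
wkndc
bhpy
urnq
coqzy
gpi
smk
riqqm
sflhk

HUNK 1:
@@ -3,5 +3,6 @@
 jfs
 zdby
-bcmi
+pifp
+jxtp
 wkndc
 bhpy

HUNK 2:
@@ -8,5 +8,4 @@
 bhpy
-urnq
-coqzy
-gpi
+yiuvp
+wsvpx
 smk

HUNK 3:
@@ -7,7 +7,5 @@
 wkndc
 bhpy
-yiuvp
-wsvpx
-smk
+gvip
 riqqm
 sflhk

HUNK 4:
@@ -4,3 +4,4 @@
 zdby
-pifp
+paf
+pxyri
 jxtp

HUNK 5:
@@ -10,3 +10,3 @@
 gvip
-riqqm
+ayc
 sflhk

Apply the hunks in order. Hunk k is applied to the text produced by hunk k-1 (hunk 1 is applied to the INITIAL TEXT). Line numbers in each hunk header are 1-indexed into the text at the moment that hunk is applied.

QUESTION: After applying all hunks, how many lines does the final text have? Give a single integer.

Answer: 12

Derivation:
Hunk 1: at line 3 remove [bcmi] add [pifp,jxtp] -> 14 lines: aeqov aduok jfs zdby pifp jxtp wkndc bhpy urnq coqzy gpi smk riqqm sflhk
Hunk 2: at line 8 remove [urnq,coqzy,gpi] add [yiuvp,wsvpx] -> 13 lines: aeqov aduok jfs zdby pifp jxtp wkndc bhpy yiuvp wsvpx smk riqqm sflhk
Hunk 3: at line 7 remove [yiuvp,wsvpx,smk] add [gvip] -> 11 lines: aeqov aduok jfs zdby pifp jxtp wkndc bhpy gvip riqqm sflhk
Hunk 4: at line 4 remove [pifp] add [paf,pxyri] -> 12 lines: aeqov aduok jfs zdby paf pxyri jxtp wkndc bhpy gvip riqqm sflhk
Hunk 5: at line 10 remove [riqqm] add [ayc] -> 12 lines: aeqov aduok jfs zdby paf pxyri jxtp wkndc bhpy gvip ayc sflhk
Final line count: 12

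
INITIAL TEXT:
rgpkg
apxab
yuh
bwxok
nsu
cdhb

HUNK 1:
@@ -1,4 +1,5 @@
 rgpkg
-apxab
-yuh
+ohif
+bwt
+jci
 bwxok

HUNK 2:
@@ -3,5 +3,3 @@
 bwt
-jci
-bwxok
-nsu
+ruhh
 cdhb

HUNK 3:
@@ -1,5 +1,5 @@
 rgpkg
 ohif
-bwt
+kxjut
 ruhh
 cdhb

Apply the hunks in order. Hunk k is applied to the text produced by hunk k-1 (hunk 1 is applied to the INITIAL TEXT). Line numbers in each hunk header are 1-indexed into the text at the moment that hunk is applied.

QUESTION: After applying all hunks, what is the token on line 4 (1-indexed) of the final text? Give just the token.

Hunk 1: at line 1 remove [apxab,yuh] add [ohif,bwt,jci] -> 7 lines: rgpkg ohif bwt jci bwxok nsu cdhb
Hunk 2: at line 3 remove [jci,bwxok,nsu] add [ruhh] -> 5 lines: rgpkg ohif bwt ruhh cdhb
Hunk 3: at line 1 remove [bwt] add [kxjut] -> 5 lines: rgpkg ohif kxjut ruhh cdhb
Final line 4: ruhh

Answer: ruhh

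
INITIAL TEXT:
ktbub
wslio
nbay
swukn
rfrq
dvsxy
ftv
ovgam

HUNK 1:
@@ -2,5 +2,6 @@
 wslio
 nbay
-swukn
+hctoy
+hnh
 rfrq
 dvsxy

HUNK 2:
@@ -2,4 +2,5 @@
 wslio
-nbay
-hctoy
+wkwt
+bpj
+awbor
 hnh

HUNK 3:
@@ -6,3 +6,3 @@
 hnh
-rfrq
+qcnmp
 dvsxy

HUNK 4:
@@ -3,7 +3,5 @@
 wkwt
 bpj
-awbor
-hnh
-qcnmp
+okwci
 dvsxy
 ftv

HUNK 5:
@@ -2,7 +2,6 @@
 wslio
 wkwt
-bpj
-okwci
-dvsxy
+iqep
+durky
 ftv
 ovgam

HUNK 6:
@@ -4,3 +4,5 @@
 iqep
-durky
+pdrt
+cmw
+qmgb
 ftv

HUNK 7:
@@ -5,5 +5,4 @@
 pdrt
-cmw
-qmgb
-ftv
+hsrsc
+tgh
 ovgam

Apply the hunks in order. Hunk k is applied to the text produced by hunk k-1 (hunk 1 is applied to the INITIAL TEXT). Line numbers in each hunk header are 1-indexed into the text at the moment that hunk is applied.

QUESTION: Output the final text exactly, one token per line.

Hunk 1: at line 2 remove [swukn] add [hctoy,hnh] -> 9 lines: ktbub wslio nbay hctoy hnh rfrq dvsxy ftv ovgam
Hunk 2: at line 2 remove [nbay,hctoy] add [wkwt,bpj,awbor] -> 10 lines: ktbub wslio wkwt bpj awbor hnh rfrq dvsxy ftv ovgam
Hunk 3: at line 6 remove [rfrq] add [qcnmp] -> 10 lines: ktbub wslio wkwt bpj awbor hnh qcnmp dvsxy ftv ovgam
Hunk 4: at line 3 remove [awbor,hnh,qcnmp] add [okwci] -> 8 lines: ktbub wslio wkwt bpj okwci dvsxy ftv ovgam
Hunk 5: at line 2 remove [bpj,okwci,dvsxy] add [iqep,durky] -> 7 lines: ktbub wslio wkwt iqep durky ftv ovgam
Hunk 6: at line 4 remove [durky] add [pdrt,cmw,qmgb] -> 9 lines: ktbub wslio wkwt iqep pdrt cmw qmgb ftv ovgam
Hunk 7: at line 5 remove [cmw,qmgb,ftv] add [hsrsc,tgh] -> 8 lines: ktbub wslio wkwt iqep pdrt hsrsc tgh ovgam

Answer: ktbub
wslio
wkwt
iqep
pdrt
hsrsc
tgh
ovgam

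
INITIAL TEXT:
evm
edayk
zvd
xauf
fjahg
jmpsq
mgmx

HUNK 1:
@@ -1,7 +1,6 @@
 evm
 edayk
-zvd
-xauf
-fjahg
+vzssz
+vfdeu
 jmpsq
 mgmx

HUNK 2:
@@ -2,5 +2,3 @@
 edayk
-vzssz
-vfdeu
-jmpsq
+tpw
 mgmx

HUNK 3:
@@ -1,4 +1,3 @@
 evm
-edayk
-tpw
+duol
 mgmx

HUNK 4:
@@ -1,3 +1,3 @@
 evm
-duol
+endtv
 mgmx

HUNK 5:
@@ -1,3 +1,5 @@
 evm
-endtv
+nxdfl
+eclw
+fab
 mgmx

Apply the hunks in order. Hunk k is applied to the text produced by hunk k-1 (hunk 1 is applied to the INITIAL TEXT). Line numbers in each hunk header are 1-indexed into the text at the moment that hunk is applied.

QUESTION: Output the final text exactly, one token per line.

Hunk 1: at line 1 remove [zvd,xauf,fjahg] add [vzssz,vfdeu] -> 6 lines: evm edayk vzssz vfdeu jmpsq mgmx
Hunk 2: at line 2 remove [vzssz,vfdeu,jmpsq] add [tpw] -> 4 lines: evm edayk tpw mgmx
Hunk 3: at line 1 remove [edayk,tpw] add [duol] -> 3 lines: evm duol mgmx
Hunk 4: at line 1 remove [duol] add [endtv] -> 3 lines: evm endtv mgmx
Hunk 5: at line 1 remove [endtv] add [nxdfl,eclw,fab] -> 5 lines: evm nxdfl eclw fab mgmx

Answer: evm
nxdfl
eclw
fab
mgmx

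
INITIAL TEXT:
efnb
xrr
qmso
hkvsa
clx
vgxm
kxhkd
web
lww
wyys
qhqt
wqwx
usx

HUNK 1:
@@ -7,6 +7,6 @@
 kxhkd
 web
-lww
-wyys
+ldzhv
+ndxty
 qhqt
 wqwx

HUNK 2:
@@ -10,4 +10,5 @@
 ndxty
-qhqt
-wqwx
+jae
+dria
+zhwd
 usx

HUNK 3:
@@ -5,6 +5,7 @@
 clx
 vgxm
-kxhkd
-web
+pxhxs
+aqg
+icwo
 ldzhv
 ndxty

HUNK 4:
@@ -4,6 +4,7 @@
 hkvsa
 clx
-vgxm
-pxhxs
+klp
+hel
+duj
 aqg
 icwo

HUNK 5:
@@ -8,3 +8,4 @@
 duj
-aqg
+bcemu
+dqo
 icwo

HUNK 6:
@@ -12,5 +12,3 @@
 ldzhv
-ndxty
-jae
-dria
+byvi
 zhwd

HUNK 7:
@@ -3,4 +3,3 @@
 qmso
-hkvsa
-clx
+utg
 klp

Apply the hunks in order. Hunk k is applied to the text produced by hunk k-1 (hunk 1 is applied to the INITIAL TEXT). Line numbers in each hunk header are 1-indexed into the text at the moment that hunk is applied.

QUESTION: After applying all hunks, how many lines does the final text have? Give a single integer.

Answer: 14

Derivation:
Hunk 1: at line 7 remove [lww,wyys] add [ldzhv,ndxty] -> 13 lines: efnb xrr qmso hkvsa clx vgxm kxhkd web ldzhv ndxty qhqt wqwx usx
Hunk 2: at line 10 remove [qhqt,wqwx] add [jae,dria,zhwd] -> 14 lines: efnb xrr qmso hkvsa clx vgxm kxhkd web ldzhv ndxty jae dria zhwd usx
Hunk 3: at line 5 remove [kxhkd,web] add [pxhxs,aqg,icwo] -> 15 lines: efnb xrr qmso hkvsa clx vgxm pxhxs aqg icwo ldzhv ndxty jae dria zhwd usx
Hunk 4: at line 4 remove [vgxm,pxhxs] add [klp,hel,duj] -> 16 lines: efnb xrr qmso hkvsa clx klp hel duj aqg icwo ldzhv ndxty jae dria zhwd usx
Hunk 5: at line 8 remove [aqg] add [bcemu,dqo] -> 17 lines: efnb xrr qmso hkvsa clx klp hel duj bcemu dqo icwo ldzhv ndxty jae dria zhwd usx
Hunk 6: at line 12 remove [ndxty,jae,dria] add [byvi] -> 15 lines: efnb xrr qmso hkvsa clx klp hel duj bcemu dqo icwo ldzhv byvi zhwd usx
Hunk 7: at line 3 remove [hkvsa,clx] add [utg] -> 14 lines: efnb xrr qmso utg klp hel duj bcemu dqo icwo ldzhv byvi zhwd usx
Final line count: 14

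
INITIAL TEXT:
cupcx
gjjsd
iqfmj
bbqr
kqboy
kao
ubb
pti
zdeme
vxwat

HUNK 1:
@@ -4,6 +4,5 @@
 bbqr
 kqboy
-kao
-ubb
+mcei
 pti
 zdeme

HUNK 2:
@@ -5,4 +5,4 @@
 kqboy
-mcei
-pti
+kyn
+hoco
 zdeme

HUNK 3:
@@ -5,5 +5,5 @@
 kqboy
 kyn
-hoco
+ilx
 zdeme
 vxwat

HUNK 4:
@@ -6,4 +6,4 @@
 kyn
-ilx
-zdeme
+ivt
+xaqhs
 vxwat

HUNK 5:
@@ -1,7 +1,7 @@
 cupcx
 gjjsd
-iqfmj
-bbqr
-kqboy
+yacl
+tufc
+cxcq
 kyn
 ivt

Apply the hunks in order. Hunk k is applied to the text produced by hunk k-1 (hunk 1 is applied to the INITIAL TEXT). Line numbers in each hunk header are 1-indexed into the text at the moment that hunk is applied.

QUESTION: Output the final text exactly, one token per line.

Hunk 1: at line 4 remove [kao,ubb] add [mcei] -> 9 lines: cupcx gjjsd iqfmj bbqr kqboy mcei pti zdeme vxwat
Hunk 2: at line 5 remove [mcei,pti] add [kyn,hoco] -> 9 lines: cupcx gjjsd iqfmj bbqr kqboy kyn hoco zdeme vxwat
Hunk 3: at line 5 remove [hoco] add [ilx] -> 9 lines: cupcx gjjsd iqfmj bbqr kqboy kyn ilx zdeme vxwat
Hunk 4: at line 6 remove [ilx,zdeme] add [ivt,xaqhs] -> 9 lines: cupcx gjjsd iqfmj bbqr kqboy kyn ivt xaqhs vxwat
Hunk 5: at line 1 remove [iqfmj,bbqr,kqboy] add [yacl,tufc,cxcq] -> 9 lines: cupcx gjjsd yacl tufc cxcq kyn ivt xaqhs vxwat

Answer: cupcx
gjjsd
yacl
tufc
cxcq
kyn
ivt
xaqhs
vxwat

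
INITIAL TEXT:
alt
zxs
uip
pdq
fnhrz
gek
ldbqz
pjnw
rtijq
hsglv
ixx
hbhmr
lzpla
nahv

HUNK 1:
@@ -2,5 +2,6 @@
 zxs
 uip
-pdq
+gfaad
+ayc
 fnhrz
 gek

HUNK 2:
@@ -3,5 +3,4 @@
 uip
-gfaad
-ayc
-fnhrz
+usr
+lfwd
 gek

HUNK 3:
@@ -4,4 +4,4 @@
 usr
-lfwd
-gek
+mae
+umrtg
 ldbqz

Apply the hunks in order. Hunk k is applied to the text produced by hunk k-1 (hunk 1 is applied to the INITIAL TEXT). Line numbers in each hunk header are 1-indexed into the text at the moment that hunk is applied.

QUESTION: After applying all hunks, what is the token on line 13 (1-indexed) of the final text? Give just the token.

Hunk 1: at line 2 remove [pdq] add [gfaad,ayc] -> 15 lines: alt zxs uip gfaad ayc fnhrz gek ldbqz pjnw rtijq hsglv ixx hbhmr lzpla nahv
Hunk 2: at line 3 remove [gfaad,ayc,fnhrz] add [usr,lfwd] -> 14 lines: alt zxs uip usr lfwd gek ldbqz pjnw rtijq hsglv ixx hbhmr lzpla nahv
Hunk 3: at line 4 remove [lfwd,gek] add [mae,umrtg] -> 14 lines: alt zxs uip usr mae umrtg ldbqz pjnw rtijq hsglv ixx hbhmr lzpla nahv
Final line 13: lzpla

Answer: lzpla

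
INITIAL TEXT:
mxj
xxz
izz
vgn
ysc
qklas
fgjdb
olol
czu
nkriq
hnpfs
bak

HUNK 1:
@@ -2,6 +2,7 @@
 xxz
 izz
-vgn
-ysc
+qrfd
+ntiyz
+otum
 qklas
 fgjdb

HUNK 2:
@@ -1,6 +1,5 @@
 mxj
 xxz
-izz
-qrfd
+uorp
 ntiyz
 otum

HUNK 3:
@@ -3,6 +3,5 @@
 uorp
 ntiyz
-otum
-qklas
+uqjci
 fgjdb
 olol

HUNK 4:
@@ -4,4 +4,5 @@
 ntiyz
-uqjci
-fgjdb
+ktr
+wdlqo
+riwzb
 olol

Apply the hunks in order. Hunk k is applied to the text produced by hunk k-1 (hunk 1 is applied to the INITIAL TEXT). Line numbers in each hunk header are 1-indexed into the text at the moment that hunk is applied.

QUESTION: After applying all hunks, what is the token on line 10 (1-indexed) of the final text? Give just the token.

Hunk 1: at line 2 remove [vgn,ysc] add [qrfd,ntiyz,otum] -> 13 lines: mxj xxz izz qrfd ntiyz otum qklas fgjdb olol czu nkriq hnpfs bak
Hunk 2: at line 1 remove [izz,qrfd] add [uorp] -> 12 lines: mxj xxz uorp ntiyz otum qklas fgjdb olol czu nkriq hnpfs bak
Hunk 3: at line 3 remove [otum,qklas] add [uqjci] -> 11 lines: mxj xxz uorp ntiyz uqjci fgjdb olol czu nkriq hnpfs bak
Hunk 4: at line 4 remove [uqjci,fgjdb] add [ktr,wdlqo,riwzb] -> 12 lines: mxj xxz uorp ntiyz ktr wdlqo riwzb olol czu nkriq hnpfs bak
Final line 10: nkriq

Answer: nkriq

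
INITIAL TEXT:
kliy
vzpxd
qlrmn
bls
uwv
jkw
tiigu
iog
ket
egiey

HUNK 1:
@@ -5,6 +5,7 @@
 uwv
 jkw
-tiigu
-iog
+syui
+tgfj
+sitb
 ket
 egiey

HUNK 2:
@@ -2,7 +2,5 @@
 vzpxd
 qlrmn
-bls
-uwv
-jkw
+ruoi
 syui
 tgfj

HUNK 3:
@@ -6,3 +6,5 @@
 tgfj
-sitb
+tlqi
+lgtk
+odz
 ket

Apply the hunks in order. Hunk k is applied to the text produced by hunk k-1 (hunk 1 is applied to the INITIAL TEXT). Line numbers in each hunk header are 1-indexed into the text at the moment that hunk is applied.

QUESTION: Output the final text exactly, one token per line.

Hunk 1: at line 5 remove [tiigu,iog] add [syui,tgfj,sitb] -> 11 lines: kliy vzpxd qlrmn bls uwv jkw syui tgfj sitb ket egiey
Hunk 2: at line 2 remove [bls,uwv,jkw] add [ruoi] -> 9 lines: kliy vzpxd qlrmn ruoi syui tgfj sitb ket egiey
Hunk 3: at line 6 remove [sitb] add [tlqi,lgtk,odz] -> 11 lines: kliy vzpxd qlrmn ruoi syui tgfj tlqi lgtk odz ket egiey

Answer: kliy
vzpxd
qlrmn
ruoi
syui
tgfj
tlqi
lgtk
odz
ket
egiey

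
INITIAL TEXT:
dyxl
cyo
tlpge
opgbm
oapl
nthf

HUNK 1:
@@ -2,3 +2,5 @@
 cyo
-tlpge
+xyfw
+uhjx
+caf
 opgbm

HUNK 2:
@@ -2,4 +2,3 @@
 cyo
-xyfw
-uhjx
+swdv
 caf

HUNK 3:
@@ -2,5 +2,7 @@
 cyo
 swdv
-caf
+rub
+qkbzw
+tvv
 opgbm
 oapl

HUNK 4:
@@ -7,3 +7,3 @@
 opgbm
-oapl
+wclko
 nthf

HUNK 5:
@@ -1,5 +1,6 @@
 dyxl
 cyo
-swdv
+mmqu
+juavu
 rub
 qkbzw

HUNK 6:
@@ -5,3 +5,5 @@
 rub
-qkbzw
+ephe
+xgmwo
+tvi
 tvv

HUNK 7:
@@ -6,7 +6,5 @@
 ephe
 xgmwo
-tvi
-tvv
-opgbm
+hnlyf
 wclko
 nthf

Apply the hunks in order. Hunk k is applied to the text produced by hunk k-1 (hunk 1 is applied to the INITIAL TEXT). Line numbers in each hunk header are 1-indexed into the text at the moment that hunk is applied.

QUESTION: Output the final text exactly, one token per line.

Answer: dyxl
cyo
mmqu
juavu
rub
ephe
xgmwo
hnlyf
wclko
nthf

Derivation:
Hunk 1: at line 2 remove [tlpge] add [xyfw,uhjx,caf] -> 8 lines: dyxl cyo xyfw uhjx caf opgbm oapl nthf
Hunk 2: at line 2 remove [xyfw,uhjx] add [swdv] -> 7 lines: dyxl cyo swdv caf opgbm oapl nthf
Hunk 3: at line 2 remove [caf] add [rub,qkbzw,tvv] -> 9 lines: dyxl cyo swdv rub qkbzw tvv opgbm oapl nthf
Hunk 4: at line 7 remove [oapl] add [wclko] -> 9 lines: dyxl cyo swdv rub qkbzw tvv opgbm wclko nthf
Hunk 5: at line 1 remove [swdv] add [mmqu,juavu] -> 10 lines: dyxl cyo mmqu juavu rub qkbzw tvv opgbm wclko nthf
Hunk 6: at line 5 remove [qkbzw] add [ephe,xgmwo,tvi] -> 12 lines: dyxl cyo mmqu juavu rub ephe xgmwo tvi tvv opgbm wclko nthf
Hunk 7: at line 6 remove [tvi,tvv,opgbm] add [hnlyf] -> 10 lines: dyxl cyo mmqu juavu rub ephe xgmwo hnlyf wclko nthf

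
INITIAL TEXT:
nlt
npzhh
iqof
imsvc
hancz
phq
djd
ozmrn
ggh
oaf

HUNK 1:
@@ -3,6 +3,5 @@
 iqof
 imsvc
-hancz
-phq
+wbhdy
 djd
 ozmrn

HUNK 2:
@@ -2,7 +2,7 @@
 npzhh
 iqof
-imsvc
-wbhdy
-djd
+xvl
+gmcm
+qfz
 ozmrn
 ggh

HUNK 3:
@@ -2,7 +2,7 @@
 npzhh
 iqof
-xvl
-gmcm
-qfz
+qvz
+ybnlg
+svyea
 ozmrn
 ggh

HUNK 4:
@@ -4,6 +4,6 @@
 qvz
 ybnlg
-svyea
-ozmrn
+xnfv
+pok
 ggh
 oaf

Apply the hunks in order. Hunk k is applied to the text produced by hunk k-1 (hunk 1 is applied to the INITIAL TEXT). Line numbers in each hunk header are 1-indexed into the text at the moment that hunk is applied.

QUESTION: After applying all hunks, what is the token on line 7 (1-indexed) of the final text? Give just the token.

Hunk 1: at line 3 remove [hancz,phq] add [wbhdy] -> 9 lines: nlt npzhh iqof imsvc wbhdy djd ozmrn ggh oaf
Hunk 2: at line 2 remove [imsvc,wbhdy,djd] add [xvl,gmcm,qfz] -> 9 lines: nlt npzhh iqof xvl gmcm qfz ozmrn ggh oaf
Hunk 3: at line 2 remove [xvl,gmcm,qfz] add [qvz,ybnlg,svyea] -> 9 lines: nlt npzhh iqof qvz ybnlg svyea ozmrn ggh oaf
Hunk 4: at line 4 remove [svyea,ozmrn] add [xnfv,pok] -> 9 lines: nlt npzhh iqof qvz ybnlg xnfv pok ggh oaf
Final line 7: pok

Answer: pok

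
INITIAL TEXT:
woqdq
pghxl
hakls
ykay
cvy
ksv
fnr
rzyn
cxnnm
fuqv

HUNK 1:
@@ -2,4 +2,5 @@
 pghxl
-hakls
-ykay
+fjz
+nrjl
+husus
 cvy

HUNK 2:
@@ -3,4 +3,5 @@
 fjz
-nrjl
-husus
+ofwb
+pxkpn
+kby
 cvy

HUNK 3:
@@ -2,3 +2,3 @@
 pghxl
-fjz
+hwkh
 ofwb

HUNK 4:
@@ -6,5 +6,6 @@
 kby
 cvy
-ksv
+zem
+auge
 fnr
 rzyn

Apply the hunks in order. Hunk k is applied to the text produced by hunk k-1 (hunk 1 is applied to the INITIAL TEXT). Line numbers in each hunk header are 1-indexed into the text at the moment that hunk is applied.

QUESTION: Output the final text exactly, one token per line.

Hunk 1: at line 2 remove [hakls,ykay] add [fjz,nrjl,husus] -> 11 lines: woqdq pghxl fjz nrjl husus cvy ksv fnr rzyn cxnnm fuqv
Hunk 2: at line 3 remove [nrjl,husus] add [ofwb,pxkpn,kby] -> 12 lines: woqdq pghxl fjz ofwb pxkpn kby cvy ksv fnr rzyn cxnnm fuqv
Hunk 3: at line 2 remove [fjz] add [hwkh] -> 12 lines: woqdq pghxl hwkh ofwb pxkpn kby cvy ksv fnr rzyn cxnnm fuqv
Hunk 4: at line 6 remove [ksv] add [zem,auge] -> 13 lines: woqdq pghxl hwkh ofwb pxkpn kby cvy zem auge fnr rzyn cxnnm fuqv

Answer: woqdq
pghxl
hwkh
ofwb
pxkpn
kby
cvy
zem
auge
fnr
rzyn
cxnnm
fuqv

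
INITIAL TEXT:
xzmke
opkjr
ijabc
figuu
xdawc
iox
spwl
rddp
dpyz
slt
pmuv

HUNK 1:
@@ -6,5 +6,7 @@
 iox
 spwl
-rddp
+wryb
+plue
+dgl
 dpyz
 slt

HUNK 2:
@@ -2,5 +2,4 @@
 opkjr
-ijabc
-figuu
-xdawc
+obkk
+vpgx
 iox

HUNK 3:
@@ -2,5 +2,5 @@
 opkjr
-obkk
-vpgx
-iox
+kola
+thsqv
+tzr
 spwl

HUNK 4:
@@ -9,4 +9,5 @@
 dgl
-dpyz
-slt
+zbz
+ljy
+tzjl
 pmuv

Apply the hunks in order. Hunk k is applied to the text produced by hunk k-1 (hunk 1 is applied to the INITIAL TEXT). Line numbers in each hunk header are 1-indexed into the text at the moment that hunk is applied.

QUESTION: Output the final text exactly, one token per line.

Hunk 1: at line 6 remove [rddp] add [wryb,plue,dgl] -> 13 lines: xzmke opkjr ijabc figuu xdawc iox spwl wryb plue dgl dpyz slt pmuv
Hunk 2: at line 2 remove [ijabc,figuu,xdawc] add [obkk,vpgx] -> 12 lines: xzmke opkjr obkk vpgx iox spwl wryb plue dgl dpyz slt pmuv
Hunk 3: at line 2 remove [obkk,vpgx,iox] add [kola,thsqv,tzr] -> 12 lines: xzmke opkjr kola thsqv tzr spwl wryb plue dgl dpyz slt pmuv
Hunk 4: at line 9 remove [dpyz,slt] add [zbz,ljy,tzjl] -> 13 lines: xzmke opkjr kola thsqv tzr spwl wryb plue dgl zbz ljy tzjl pmuv

Answer: xzmke
opkjr
kola
thsqv
tzr
spwl
wryb
plue
dgl
zbz
ljy
tzjl
pmuv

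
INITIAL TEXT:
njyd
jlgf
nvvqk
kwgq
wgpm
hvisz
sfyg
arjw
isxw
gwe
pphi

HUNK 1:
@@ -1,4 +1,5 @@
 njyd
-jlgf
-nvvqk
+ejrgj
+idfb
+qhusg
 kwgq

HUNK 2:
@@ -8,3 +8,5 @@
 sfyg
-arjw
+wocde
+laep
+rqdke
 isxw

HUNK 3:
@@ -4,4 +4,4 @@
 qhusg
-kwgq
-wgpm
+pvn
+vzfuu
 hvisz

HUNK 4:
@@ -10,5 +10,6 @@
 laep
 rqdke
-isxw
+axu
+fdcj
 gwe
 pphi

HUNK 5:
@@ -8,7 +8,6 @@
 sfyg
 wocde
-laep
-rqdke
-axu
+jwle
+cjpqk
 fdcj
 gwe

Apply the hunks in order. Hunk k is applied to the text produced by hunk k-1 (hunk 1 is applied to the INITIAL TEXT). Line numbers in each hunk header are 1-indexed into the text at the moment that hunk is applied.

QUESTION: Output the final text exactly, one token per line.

Hunk 1: at line 1 remove [jlgf,nvvqk] add [ejrgj,idfb,qhusg] -> 12 lines: njyd ejrgj idfb qhusg kwgq wgpm hvisz sfyg arjw isxw gwe pphi
Hunk 2: at line 8 remove [arjw] add [wocde,laep,rqdke] -> 14 lines: njyd ejrgj idfb qhusg kwgq wgpm hvisz sfyg wocde laep rqdke isxw gwe pphi
Hunk 3: at line 4 remove [kwgq,wgpm] add [pvn,vzfuu] -> 14 lines: njyd ejrgj idfb qhusg pvn vzfuu hvisz sfyg wocde laep rqdke isxw gwe pphi
Hunk 4: at line 10 remove [isxw] add [axu,fdcj] -> 15 lines: njyd ejrgj idfb qhusg pvn vzfuu hvisz sfyg wocde laep rqdke axu fdcj gwe pphi
Hunk 5: at line 8 remove [laep,rqdke,axu] add [jwle,cjpqk] -> 14 lines: njyd ejrgj idfb qhusg pvn vzfuu hvisz sfyg wocde jwle cjpqk fdcj gwe pphi

Answer: njyd
ejrgj
idfb
qhusg
pvn
vzfuu
hvisz
sfyg
wocde
jwle
cjpqk
fdcj
gwe
pphi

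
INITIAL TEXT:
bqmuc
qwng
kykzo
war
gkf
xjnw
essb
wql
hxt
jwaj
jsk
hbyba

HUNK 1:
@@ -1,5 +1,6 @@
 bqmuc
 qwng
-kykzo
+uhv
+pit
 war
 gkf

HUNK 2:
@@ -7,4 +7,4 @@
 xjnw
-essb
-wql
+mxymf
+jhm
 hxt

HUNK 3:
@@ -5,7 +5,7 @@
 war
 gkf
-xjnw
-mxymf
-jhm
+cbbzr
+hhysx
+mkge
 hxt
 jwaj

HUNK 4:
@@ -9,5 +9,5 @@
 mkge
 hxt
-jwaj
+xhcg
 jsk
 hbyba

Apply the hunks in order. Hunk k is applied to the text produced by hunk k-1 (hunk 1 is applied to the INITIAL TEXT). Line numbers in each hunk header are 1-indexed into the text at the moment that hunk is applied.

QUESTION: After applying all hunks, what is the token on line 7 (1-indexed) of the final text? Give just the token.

Hunk 1: at line 1 remove [kykzo] add [uhv,pit] -> 13 lines: bqmuc qwng uhv pit war gkf xjnw essb wql hxt jwaj jsk hbyba
Hunk 2: at line 7 remove [essb,wql] add [mxymf,jhm] -> 13 lines: bqmuc qwng uhv pit war gkf xjnw mxymf jhm hxt jwaj jsk hbyba
Hunk 3: at line 5 remove [xjnw,mxymf,jhm] add [cbbzr,hhysx,mkge] -> 13 lines: bqmuc qwng uhv pit war gkf cbbzr hhysx mkge hxt jwaj jsk hbyba
Hunk 4: at line 9 remove [jwaj] add [xhcg] -> 13 lines: bqmuc qwng uhv pit war gkf cbbzr hhysx mkge hxt xhcg jsk hbyba
Final line 7: cbbzr

Answer: cbbzr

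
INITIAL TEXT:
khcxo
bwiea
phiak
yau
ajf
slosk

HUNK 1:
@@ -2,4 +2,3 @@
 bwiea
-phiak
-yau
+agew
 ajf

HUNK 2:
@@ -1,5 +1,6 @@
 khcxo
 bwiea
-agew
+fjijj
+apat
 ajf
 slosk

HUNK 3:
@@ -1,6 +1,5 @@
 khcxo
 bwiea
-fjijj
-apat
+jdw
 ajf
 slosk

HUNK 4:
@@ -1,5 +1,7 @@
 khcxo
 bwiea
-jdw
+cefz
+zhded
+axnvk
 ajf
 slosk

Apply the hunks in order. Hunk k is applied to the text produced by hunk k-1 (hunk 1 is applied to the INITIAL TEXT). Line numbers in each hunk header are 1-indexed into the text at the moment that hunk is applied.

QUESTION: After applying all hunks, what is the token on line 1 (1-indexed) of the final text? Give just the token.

Hunk 1: at line 2 remove [phiak,yau] add [agew] -> 5 lines: khcxo bwiea agew ajf slosk
Hunk 2: at line 1 remove [agew] add [fjijj,apat] -> 6 lines: khcxo bwiea fjijj apat ajf slosk
Hunk 3: at line 1 remove [fjijj,apat] add [jdw] -> 5 lines: khcxo bwiea jdw ajf slosk
Hunk 4: at line 1 remove [jdw] add [cefz,zhded,axnvk] -> 7 lines: khcxo bwiea cefz zhded axnvk ajf slosk
Final line 1: khcxo

Answer: khcxo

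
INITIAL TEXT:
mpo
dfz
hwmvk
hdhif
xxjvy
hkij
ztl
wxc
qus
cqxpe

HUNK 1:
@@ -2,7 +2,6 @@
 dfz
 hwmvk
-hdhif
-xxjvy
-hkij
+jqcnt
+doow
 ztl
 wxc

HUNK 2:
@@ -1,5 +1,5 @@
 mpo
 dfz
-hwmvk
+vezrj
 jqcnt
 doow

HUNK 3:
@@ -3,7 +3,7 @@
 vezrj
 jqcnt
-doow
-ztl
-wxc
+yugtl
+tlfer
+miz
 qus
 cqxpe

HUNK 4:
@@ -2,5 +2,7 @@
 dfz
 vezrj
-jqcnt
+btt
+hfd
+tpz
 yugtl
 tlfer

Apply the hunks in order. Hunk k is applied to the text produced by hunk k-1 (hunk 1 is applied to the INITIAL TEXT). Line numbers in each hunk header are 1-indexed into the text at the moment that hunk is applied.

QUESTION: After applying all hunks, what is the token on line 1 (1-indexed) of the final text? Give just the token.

Hunk 1: at line 2 remove [hdhif,xxjvy,hkij] add [jqcnt,doow] -> 9 lines: mpo dfz hwmvk jqcnt doow ztl wxc qus cqxpe
Hunk 2: at line 1 remove [hwmvk] add [vezrj] -> 9 lines: mpo dfz vezrj jqcnt doow ztl wxc qus cqxpe
Hunk 3: at line 3 remove [doow,ztl,wxc] add [yugtl,tlfer,miz] -> 9 lines: mpo dfz vezrj jqcnt yugtl tlfer miz qus cqxpe
Hunk 4: at line 2 remove [jqcnt] add [btt,hfd,tpz] -> 11 lines: mpo dfz vezrj btt hfd tpz yugtl tlfer miz qus cqxpe
Final line 1: mpo

Answer: mpo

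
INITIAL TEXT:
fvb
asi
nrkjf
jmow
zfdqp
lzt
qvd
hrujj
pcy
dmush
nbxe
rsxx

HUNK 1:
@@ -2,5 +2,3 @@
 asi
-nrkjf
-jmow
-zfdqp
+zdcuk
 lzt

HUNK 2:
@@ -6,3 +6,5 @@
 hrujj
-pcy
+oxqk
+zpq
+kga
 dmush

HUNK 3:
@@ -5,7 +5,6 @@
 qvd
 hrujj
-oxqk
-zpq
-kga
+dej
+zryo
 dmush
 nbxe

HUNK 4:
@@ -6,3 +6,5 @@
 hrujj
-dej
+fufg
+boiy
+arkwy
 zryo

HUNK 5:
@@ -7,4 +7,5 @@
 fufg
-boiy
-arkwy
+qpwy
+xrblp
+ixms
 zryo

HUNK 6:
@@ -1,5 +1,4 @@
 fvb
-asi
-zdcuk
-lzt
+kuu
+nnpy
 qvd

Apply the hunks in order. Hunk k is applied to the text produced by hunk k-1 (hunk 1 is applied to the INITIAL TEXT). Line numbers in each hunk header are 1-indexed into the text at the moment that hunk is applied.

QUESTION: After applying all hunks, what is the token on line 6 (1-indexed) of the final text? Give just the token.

Answer: fufg

Derivation:
Hunk 1: at line 2 remove [nrkjf,jmow,zfdqp] add [zdcuk] -> 10 lines: fvb asi zdcuk lzt qvd hrujj pcy dmush nbxe rsxx
Hunk 2: at line 6 remove [pcy] add [oxqk,zpq,kga] -> 12 lines: fvb asi zdcuk lzt qvd hrujj oxqk zpq kga dmush nbxe rsxx
Hunk 3: at line 5 remove [oxqk,zpq,kga] add [dej,zryo] -> 11 lines: fvb asi zdcuk lzt qvd hrujj dej zryo dmush nbxe rsxx
Hunk 4: at line 6 remove [dej] add [fufg,boiy,arkwy] -> 13 lines: fvb asi zdcuk lzt qvd hrujj fufg boiy arkwy zryo dmush nbxe rsxx
Hunk 5: at line 7 remove [boiy,arkwy] add [qpwy,xrblp,ixms] -> 14 lines: fvb asi zdcuk lzt qvd hrujj fufg qpwy xrblp ixms zryo dmush nbxe rsxx
Hunk 6: at line 1 remove [asi,zdcuk,lzt] add [kuu,nnpy] -> 13 lines: fvb kuu nnpy qvd hrujj fufg qpwy xrblp ixms zryo dmush nbxe rsxx
Final line 6: fufg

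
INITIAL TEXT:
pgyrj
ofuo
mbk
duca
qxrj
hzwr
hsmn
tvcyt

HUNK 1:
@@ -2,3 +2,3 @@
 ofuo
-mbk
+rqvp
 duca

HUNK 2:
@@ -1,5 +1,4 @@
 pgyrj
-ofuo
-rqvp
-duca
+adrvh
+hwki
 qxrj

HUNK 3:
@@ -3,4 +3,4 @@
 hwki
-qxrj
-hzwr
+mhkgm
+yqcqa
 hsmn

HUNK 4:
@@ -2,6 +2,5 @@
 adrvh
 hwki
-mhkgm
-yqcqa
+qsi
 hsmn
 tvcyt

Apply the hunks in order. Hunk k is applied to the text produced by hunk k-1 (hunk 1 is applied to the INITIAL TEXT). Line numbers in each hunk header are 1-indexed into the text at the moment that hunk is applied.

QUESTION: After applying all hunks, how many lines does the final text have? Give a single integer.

Answer: 6

Derivation:
Hunk 1: at line 2 remove [mbk] add [rqvp] -> 8 lines: pgyrj ofuo rqvp duca qxrj hzwr hsmn tvcyt
Hunk 2: at line 1 remove [ofuo,rqvp,duca] add [adrvh,hwki] -> 7 lines: pgyrj adrvh hwki qxrj hzwr hsmn tvcyt
Hunk 3: at line 3 remove [qxrj,hzwr] add [mhkgm,yqcqa] -> 7 lines: pgyrj adrvh hwki mhkgm yqcqa hsmn tvcyt
Hunk 4: at line 2 remove [mhkgm,yqcqa] add [qsi] -> 6 lines: pgyrj adrvh hwki qsi hsmn tvcyt
Final line count: 6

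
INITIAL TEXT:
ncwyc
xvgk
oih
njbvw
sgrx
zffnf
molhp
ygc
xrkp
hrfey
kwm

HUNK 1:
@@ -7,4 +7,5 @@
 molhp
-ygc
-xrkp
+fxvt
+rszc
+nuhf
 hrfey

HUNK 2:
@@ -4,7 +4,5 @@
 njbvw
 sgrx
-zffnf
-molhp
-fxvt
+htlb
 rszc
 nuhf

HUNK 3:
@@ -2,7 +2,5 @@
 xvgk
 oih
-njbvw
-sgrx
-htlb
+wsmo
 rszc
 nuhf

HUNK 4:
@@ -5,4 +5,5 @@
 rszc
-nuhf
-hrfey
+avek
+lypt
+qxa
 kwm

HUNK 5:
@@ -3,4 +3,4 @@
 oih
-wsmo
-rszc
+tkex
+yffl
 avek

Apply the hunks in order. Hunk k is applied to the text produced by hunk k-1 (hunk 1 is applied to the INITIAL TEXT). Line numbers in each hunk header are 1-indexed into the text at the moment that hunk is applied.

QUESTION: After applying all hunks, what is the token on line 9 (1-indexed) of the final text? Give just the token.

Answer: kwm

Derivation:
Hunk 1: at line 7 remove [ygc,xrkp] add [fxvt,rszc,nuhf] -> 12 lines: ncwyc xvgk oih njbvw sgrx zffnf molhp fxvt rszc nuhf hrfey kwm
Hunk 2: at line 4 remove [zffnf,molhp,fxvt] add [htlb] -> 10 lines: ncwyc xvgk oih njbvw sgrx htlb rszc nuhf hrfey kwm
Hunk 3: at line 2 remove [njbvw,sgrx,htlb] add [wsmo] -> 8 lines: ncwyc xvgk oih wsmo rszc nuhf hrfey kwm
Hunk 4: at line 5 remove [nuhf,hrfey] add [avek,lypt,qxa] -> 9 lines: ncwyc xvgk oih wsmo rszc avek lypt qxa kwm
Hunk 5: at line 3 remove [wsmo,rszc] add [tkex,yffl] -> 9 lines: ncwyc xvgk oih tkex yffl avek lypt qxa kwm
Final line 9: kwm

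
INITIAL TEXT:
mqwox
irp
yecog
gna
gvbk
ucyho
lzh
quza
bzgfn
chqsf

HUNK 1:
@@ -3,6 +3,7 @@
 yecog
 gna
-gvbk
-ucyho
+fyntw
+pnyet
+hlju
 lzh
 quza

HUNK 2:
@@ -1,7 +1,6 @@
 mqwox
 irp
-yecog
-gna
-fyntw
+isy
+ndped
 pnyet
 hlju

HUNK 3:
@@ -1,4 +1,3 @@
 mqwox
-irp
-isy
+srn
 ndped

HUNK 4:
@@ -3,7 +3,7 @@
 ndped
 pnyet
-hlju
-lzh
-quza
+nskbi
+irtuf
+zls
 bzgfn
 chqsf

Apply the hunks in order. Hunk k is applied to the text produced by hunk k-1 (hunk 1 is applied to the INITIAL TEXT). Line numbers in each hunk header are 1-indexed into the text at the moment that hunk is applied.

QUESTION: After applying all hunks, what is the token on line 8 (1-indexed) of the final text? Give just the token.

Hunk 1: at line 3 remove [gvbk,ucyho] add [fyntw,pnyet,hlju] -> 11 lines: mqwox irp yecog gna fyntw pnyet hlju lzh quza bzgfn chqsf
Hunk 2: at line 1 remove [yecog,gna,fyntw] add [isy,ndped] -> 10 lines: mqwox irp isy ndped pnyet hlju lzh quza bzgfn chqsf
Hunk 3: at line 1 remove [irp,isy] add [srn] -> 9 lines: mqwox srn ndped pnyet hlju lzh quza bzgfn chqsf
Hunk 4: at line 3 remove [hlju,lzh,quza] add [nskbi,irtuf,zls] -> 9 lines: mqwox srn ndped pnyet nskbi irtuf zls bzgfn chqsf
Final line 8: bzgfn

Answer: bzgfn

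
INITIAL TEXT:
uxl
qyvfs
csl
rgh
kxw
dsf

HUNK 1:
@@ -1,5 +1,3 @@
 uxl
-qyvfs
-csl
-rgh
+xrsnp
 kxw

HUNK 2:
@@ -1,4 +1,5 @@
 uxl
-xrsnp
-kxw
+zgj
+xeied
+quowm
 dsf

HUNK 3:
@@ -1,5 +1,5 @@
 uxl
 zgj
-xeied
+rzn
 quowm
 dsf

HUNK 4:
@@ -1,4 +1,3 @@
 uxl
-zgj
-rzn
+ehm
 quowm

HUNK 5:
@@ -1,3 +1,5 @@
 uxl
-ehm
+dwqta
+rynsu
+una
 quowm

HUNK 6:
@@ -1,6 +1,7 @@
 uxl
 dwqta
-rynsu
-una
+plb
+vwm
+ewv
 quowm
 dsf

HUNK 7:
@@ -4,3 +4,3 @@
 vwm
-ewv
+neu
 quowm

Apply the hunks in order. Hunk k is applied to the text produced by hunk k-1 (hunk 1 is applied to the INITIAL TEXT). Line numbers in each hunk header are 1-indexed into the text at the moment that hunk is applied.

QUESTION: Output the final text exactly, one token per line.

Hunk 1: at line 1 remove [qyvfs,csl,rgh] add [xrsnp] -> 4 lines: uxl xrsnp kxw dsf
Hunk 2: at line 1 remove [xrsnp,kxw] add [zgj,xeied,quowm] -> 5 lines: uxl zgj xeied quowm dsf
Hunk 3: at line 1 remove [xeied] add [rzn] -> 5 lines: uxl zgj rzn quowm dsf
Hunk 4: at line 1 remove [zgj,rzn] add [ehm] -> 4 lines: uxl ehm quowm dsf
Hunk 5: at line 1 remove [ehm] add [dwqta,rynsu,una] -> 6 lines: uxl dwqta rynsu una quowm dsf
Hunk 6: at line 1 remove [rynsu,una] add [plb,vwm,ewv] -> 7 lines: uxl dwqta plb vwm ewv quowm dsf
Hunk 7: at line 4 remove [ewv] add [neu] -> 7 lines: uxl dwqta plb vwm neu quowm dsf

Answer: uxl
dwqta
plb
vwm
neu
quowm
dsf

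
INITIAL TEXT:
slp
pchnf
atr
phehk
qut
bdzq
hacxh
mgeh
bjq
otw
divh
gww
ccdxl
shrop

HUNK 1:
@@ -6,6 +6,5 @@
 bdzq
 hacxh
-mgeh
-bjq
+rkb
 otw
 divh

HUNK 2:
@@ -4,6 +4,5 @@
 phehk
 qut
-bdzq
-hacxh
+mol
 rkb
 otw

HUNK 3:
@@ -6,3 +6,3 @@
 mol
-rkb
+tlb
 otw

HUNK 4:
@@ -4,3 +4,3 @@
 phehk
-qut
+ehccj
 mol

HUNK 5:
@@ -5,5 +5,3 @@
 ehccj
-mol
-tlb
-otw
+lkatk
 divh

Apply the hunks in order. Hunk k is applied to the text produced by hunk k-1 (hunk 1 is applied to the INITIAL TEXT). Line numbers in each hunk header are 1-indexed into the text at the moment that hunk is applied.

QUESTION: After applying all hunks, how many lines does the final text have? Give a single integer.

Hunk 1: at line 6 remove [mgeh,bjq] add [rkb] -> 13 lines: slp pchnf atr phehk qut bdzq hacxh rkb otw divh gww ccdxl shrop
Hunk 2: at line 4 remove [bdzq,hacxh] add [mol] -> 12 lines: slp pchnf atr phehk qut mol rkb otw divh gww ccdxl shrop
Hunk 3: at line 6 remove [rkb] add [tlb] -> 12 lines: slp pchnf atr phehk qut mol tlb otw divh gww ccdxl shrop
Hunk 4: at line 4 remove [qut] add [ehccj] -> 12 lines: slp pchnf atr phehk ehccj mol tlb otw divh gww ccdxl shrop
Hunk 5: at line 5 remove [mol,tlb,otw] add [lkatk] -> 10 lines: slp pchnf atr phehk ehccj lkatk divh gww ccdxl shrop
Final line count: 10

Answer: 10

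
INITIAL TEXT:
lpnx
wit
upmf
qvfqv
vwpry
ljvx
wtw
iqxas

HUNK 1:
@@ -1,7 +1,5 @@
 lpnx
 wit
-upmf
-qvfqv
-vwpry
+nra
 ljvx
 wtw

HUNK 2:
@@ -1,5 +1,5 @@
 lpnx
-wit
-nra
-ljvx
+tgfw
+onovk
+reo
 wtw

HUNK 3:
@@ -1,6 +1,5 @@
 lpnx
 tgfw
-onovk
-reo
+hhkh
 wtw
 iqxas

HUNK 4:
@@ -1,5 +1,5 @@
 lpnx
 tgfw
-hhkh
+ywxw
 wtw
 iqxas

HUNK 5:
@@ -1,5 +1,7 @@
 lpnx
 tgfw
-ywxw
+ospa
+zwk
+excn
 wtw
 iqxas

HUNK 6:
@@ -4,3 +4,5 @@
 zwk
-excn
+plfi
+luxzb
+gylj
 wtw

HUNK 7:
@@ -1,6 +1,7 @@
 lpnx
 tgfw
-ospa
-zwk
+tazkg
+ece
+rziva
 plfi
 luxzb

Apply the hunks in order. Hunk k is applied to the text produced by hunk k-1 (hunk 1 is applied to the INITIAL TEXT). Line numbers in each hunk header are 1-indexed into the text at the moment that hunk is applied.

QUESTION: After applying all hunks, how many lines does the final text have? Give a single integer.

Answer: 10

Derivation:
Hunk 1: at line 1 remove [upmf,qvfqv,vwpry] add [nra] -> 6 lines: lpnx wit nra ljvx wtw iqxas
Hunk 2: at line 1 remove [wit,nra,ljvx] add [tgfw,onovk,reo] -> 6 lines: lpnx tgfw onovk reo wtw iqxas
Hunk 3: at line 1 remove [onovk,reo] add [hhkh] -> 5 lines: lpnx tgfw hhkh wtw iqxas
Hunk 4: at line 1 remove [hhkh] add [ywxw] -> 5 lines: lpnx tgfw ywxw wtw iqxas
Hunk 5: at line 1 remove [ywxw] add [ospa,zwk,excn] -> 7 lines: lpnx tgfw ospa zwk excn wtw iqxas
Hunk 6: at line 4 remove [excn] add [plfi,luxzb,gylj] -> 9 lines: lpnx tgfw ospa zwk plfi luxzb gylj wtw iqxas
Hunk 7: at line 1 remove [ospa,zwk] add [tazkg,ece,rziva] -> 10 lines: lpnx tgfw tazkg ece rziva plfi luxzb gylj wtw iqxas
Final line count: 10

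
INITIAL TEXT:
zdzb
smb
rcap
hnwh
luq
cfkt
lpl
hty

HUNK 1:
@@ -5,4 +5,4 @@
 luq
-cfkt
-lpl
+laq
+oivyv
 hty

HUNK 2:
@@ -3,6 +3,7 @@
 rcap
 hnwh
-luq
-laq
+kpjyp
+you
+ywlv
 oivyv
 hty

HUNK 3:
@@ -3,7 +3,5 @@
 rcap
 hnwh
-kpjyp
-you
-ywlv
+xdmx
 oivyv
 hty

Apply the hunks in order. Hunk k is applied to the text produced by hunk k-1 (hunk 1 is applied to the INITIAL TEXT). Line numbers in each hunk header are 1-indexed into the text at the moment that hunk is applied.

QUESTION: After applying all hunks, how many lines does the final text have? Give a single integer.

Answer: 7

Derivation:
Hunk 1: at line 5 remove [cfkt,lpl] add [laq,oivyv] -> 8 lines: zdzb smb rcap hnwh luq laq oivyv hty
Hunk 2: at line 3 remove [luq,laq] add [kpjyp,you,ywlv] -> 9 lines: zdzb smb rcap hnwh kpjyp you ywlv oivyv hty
Hunk 3: at line 3 remove [kpjyp,you,ywlv] add [xdmx] -> 7 lines: zdzb smb rcap hnwh xdmx oivyv hty
Final line count: 7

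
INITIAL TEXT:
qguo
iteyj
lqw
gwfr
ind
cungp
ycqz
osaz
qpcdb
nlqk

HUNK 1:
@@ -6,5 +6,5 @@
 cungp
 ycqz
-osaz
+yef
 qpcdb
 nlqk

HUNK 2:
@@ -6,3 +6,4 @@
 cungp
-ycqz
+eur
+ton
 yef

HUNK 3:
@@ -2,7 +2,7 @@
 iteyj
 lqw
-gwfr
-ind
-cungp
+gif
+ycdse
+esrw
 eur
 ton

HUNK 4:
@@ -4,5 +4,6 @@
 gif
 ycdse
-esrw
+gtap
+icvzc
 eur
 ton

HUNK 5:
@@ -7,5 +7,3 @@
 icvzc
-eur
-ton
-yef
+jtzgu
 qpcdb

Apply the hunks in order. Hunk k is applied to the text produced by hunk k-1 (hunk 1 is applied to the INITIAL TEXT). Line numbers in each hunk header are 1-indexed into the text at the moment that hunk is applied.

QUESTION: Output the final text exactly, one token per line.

Hunk 1: at line 6 remove [osaz] add [yef] -> 10 lines: qguo iteyj lqw gwfr ind cungp ycqz yef qpcdb nlqk
Hunk 2: at line 6 remove [ycqz] add [eur,ton] -> 11 lines: qguo iteyj lqw gwfr ind cungp eur ton yef qpcdb nlqk
Hunk 3: at line 2 remove [gwfr,ind,cungp] add [gif,ycdse,esrw] -> 11 lines: qguo iteyj lqw gif ycdse esrw eur ton yef qpcdb nlqk
Hunk 4: at line 4 remove [esrw] add [gtap,icvzc] -> 12 lines: qguo iteyj lqw gif ycdse gtap icvzc eur ton yef qpcdb nlqk
Hunk 5: at line 7 remove [eur,ton,yef] add [jtzgu] -> 10 lines: qguo iteyj lqw gif ycdse gtap icvzc jtzgu qpcdb nlqk

Answer: qguo
iteyj
lqw
gif
ycdse
gtap
icvzc
jtzgu
qpcdb
nlqk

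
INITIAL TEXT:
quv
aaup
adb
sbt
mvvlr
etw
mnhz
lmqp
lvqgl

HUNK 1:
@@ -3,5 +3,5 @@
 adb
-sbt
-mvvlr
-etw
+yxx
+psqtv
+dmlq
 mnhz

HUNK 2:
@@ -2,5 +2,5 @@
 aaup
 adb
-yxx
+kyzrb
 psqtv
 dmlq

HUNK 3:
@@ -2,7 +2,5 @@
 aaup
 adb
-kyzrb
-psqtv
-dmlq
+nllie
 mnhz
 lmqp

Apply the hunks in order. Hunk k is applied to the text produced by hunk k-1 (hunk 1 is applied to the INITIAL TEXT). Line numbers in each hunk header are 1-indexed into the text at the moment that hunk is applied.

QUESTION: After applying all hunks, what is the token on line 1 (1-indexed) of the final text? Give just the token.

Hunk 1: at line 3 remove [sbt,mvvlr,etw] add [yxx,psqtv,dmlq] -> 9 lines: quv aaup adb yxx psqtv dmlq mnhz lmqp lvqgl
Hunk 2: at line 2 remove [yxx] add [kyzrb] -> 9 lines: quv aaup adb kyzrb psqtv dmlq mnhz lmqp lvqgl
Hunk 3: at line 2 remove [kyzrb,psqtv,dmlq] add [nllie] -> 7 lines: quv aaup adb nllie mnhz lmqp lvqgl
Final line 1: quv

Answer: quv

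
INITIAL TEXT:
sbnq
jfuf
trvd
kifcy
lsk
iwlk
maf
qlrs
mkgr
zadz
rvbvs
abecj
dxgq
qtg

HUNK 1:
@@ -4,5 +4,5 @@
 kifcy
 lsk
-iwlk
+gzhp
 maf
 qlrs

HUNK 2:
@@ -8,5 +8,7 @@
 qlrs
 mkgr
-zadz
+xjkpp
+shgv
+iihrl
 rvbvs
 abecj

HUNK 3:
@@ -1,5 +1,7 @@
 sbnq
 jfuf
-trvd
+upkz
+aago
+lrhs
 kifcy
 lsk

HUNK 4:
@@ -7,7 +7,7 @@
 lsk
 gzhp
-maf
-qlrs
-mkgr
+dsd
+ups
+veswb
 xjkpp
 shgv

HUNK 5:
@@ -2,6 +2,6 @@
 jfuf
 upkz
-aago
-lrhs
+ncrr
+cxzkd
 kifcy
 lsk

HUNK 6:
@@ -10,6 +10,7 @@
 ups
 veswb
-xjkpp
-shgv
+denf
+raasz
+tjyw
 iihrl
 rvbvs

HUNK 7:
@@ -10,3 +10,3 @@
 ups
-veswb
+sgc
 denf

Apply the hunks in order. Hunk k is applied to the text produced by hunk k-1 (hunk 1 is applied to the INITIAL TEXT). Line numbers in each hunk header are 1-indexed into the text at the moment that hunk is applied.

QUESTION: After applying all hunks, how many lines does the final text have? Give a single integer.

Hunk 1: at line 4 remove [iwlk] add [gzhp] -> 14 lines: sbnq jfuf trvd kifcy lsk gzhp maf qlrs mkgr zadz rvbvs abecj dxgq qtg
Hunk 2: at line 8 remove [zadz] add [xjkpp,shgv,iihrl] -> 16 lines: sbnq jfuf trvd kifcy lsk gzhp maf qlrs mkgr xjkpp shgv iihrl rvbvs abecj dxgq qtg
Hunk 3: at line 1 remove [trvd] add [upkz,aago,lrhs] -> 18 lines: sbnq jfuf upkz aago lrhs kifcy lsk gzhp maf qlrs mkgr xjkpp shgv iihrl rvbvs abecj dxgq qtg
Hunk 4: at line 7 remove [maf,qlrs,mkgr] add [dsd,ups,veswb] -> 18 lines: sbnq jfuf upkz aago lrhs kifcy lsk gzhp dsd ups veswb xjkpp shgv iihrl rvbvs abecj dxgq qtg
Hunk 5: at line 2 remove [aago,lrhs] add [ncrr,cxzkd] -> 18 lines: sbnq jfuf upkz ncrr cxzkd kifcy lsk gzhp dsd ups veswb xjkpp shgv iihrl rvbvs abecj dxgq qtg
Hunk 6: at line 10 remove [xjkpp,shgv] add [denf,raasz,tjyw] -> 19 lines: sbnq jfuf upkz ncrr cxzkd kifcy lsk gzhp dsd ups veswb denf raasz tjyw iihrl rvbvs abecj dxgq qtg
Hunk 7: at line 10 remove [veswb] add [sgc] -> 19 lines: sbnq jfuf upkz ncrr cxzkd kifcy lsk gzhp dsd ups sgc denf raasz tjyw iihrl rvbvs abecj dxgq qtg
Final line count: 19

Answer: 19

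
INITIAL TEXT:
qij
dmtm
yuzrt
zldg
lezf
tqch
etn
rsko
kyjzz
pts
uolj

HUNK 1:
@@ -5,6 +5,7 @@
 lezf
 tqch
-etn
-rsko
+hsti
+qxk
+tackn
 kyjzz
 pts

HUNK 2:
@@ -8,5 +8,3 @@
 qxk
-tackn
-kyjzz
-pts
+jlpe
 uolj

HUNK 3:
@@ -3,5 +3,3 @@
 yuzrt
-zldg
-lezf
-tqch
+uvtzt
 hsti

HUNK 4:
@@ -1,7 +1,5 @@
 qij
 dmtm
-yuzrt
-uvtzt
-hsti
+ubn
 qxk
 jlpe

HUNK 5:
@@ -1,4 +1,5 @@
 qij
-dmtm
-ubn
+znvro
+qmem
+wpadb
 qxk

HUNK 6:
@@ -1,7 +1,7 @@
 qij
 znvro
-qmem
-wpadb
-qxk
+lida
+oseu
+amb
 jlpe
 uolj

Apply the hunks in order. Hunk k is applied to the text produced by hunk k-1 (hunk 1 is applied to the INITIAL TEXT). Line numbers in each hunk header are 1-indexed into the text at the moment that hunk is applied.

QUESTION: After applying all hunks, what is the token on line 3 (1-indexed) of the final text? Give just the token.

Answer: lida

Derivation:
Hunk 1: at line 5 remove [etn,rsko] add [hsti,qxk,tackn] -> 12 lines: qij dmtm yuzrt zldg lezf tqch hsti qxk tackn kyjzz pts uolj
Hunk 2: at line 8 remove [tackn,kyjzz,pts] add [jlpe] -> 10 lines: qij dmtm yuzrt zldg lezf tqch hsti qxk jlpe uolj
Hunk 3: at line 3 remove [zldg,lezf,tqch] add [uvtzt] -> 8 lines: qij dmtm yuzrt uvtzt hsti qxk jlpe uolj
Hunk 4: at line 1 remove [yuzrt,uvtzt,hsti] add [ubn] -> 6 lines: qij dmtm ubn qxk jlpe uolj
Hunk 5: at line 1 remove [dmtm,ubn] add [znvro,qmem,wpadb] -> 7 lines: qij znvro qmem wpadb qxk jlpe uolj
Hunk 6: at line 1 remove [qmem,wpadb,qxk] add [lida,oseu,amb] -> 7 lines: qij znvro lida oseu amb jlpe uolj
Final line 3: lida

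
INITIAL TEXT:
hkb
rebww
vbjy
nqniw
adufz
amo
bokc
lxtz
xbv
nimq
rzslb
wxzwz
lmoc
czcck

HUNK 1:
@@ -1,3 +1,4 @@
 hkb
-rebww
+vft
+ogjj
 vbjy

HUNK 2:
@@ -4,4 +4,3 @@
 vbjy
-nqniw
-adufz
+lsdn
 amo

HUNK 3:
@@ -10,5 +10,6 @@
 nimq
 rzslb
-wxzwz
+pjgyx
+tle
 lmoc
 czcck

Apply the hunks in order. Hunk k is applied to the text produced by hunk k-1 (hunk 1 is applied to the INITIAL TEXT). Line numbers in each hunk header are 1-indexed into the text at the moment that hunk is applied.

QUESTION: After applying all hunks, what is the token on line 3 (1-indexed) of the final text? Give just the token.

Answer: ogjj

Derivation:
Hunk 1: at line 1 remove [rebww] add [vft,ogjj] -> 15 lines: hkb vft ogjj vbjy nqniw adufz amo bokc lxtz xbv nimq rzslb wxzwz lmoc czcck
Hunk 2: at line 4 remove [nqniw,adufz] add [lsdn] -> 14 lines: hkb vft ogjj vbjy lsdn amo bokc lxtz xbv nimq rzslb wxzwz lmoc czcck
Hunk 3: at line 10 remove [wxzwz] add [pjgyx,tle] -> 15 lines: hkb vft ogjj vbjy lsdn amo bokc lxtz xbv nimq rzslb pjgyx tle lmoc czcck
Final line 3: ogjj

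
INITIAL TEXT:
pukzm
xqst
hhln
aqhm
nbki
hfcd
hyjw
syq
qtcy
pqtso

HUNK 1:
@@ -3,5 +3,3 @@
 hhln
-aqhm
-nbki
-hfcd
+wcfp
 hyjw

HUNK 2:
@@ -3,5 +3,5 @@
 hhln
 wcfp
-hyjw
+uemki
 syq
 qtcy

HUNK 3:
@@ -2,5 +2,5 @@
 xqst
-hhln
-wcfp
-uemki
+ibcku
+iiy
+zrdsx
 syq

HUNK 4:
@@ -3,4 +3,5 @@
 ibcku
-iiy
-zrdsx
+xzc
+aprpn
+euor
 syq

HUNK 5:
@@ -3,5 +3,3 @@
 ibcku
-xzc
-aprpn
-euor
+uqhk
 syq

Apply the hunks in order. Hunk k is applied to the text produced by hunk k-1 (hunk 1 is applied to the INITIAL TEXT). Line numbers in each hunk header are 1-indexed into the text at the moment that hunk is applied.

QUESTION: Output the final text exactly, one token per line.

Hunk 1: at line 3 remove [aqhm,nbki,hfcd] add [wcfp] -> 8 lines: pukzm xqst hhln wcfp hyjw syq qtcy pqtso
Hunk 2: at line 3 remove [hyjw] add [uemki] -> 8 lines: pukzm xqst hhln wcfp uemki syq qtcy pqtso
Hunk 3: at line 2 remove [hhln,wcfp,uemki] add [ibcku,iiy,zrdsx] -> 8 lines: pukzm xqst ibcku iiy zrdsx syq qtcy pqtso
Hunk 4: at line 3 remove [iiy,zrdsx] add [xzc,aprpn,euor] -> 9 lines: pukzm xqst ibcku xzc aprpn euor syq qtcy pqtso
Hunk 5: at line 3 remove [xzc,aprpn,euor] add [uqhk] -> 7 lines: pukzm xqst ibcku uqhk syq qtcy pqtso

Answer: pukzm
xqst
ibcku
uqhk
syq
qtcy
pqtso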